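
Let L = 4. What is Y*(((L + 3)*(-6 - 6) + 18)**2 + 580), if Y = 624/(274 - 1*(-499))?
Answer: 3080064/773 ≈ 3984.6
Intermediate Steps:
Y = 624/773 (Y = 624/(274 + 499) = 624/773 ≈ 0.80724)
Y*(((L + 3)*(-6 - 6) + 18)**2 + 580) = 624*(((4 + 3)*(-6 - 6) + 18)**2 + 580)/773 = 624*((7*(-12) + 18)**2 + 580)/773 = 624*((-84 + 18)**2 + 580)/773 = 624*((-66)**2 + 580)/773 = 624*(4356 + 580)/773 = (624/773)*4936 = 3080064/773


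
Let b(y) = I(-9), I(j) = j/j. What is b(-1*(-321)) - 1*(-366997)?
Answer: 366998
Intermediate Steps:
I(j) = 1
b(y) = 1
b(-1*(-321)) - 1*(-366997) = 1 - 1*(-366997) = 1 + 366997 = 366998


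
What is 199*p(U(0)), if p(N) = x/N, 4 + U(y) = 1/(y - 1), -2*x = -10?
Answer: -199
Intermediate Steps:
x = 5 (x = -½*(-10) = 5)
U(y) = -4 + 1/(-1 + y) (U(y) = -4 + 1/(y - 1) = -4 + 1/(-1 + y))
p(N) = 5/N
199*p(U(0)) = 199*(5/(((5 - 4*0)/(-1 + 0)))) = 199*(5/(((5 + 0)/(-1)))) = 199*(5/((-1*5))) = 199*(5/(-5)) = 199*(5*(-⅕)) = 199*(-1) = -199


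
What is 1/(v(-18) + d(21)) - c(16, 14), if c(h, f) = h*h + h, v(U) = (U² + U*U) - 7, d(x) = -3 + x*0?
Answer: -173535/638 ≈ -272.00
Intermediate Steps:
d(x) = -3 (d(x) = -3 + 0 = -3)
v(U) = -7 + 2*U² (v(U) = (U² + U²) - 7 = 2*U² - 7 = -7 + 2*U²)
c(h, f) = h + h² (c(h, f) = h² + h = h + h²)
1/(v(-18) + d(21)) - c(16, 14) = 1/((-7 + 2*(-18)²) - 3) - 16*(1 + 16) = 1/((-7 + 2*324) - 3) - 16*17 = 1/((-7 + 648) - 3) - 1*272 = 1/(641 - 3) - 272 = 1/638 - 272 = -173535/638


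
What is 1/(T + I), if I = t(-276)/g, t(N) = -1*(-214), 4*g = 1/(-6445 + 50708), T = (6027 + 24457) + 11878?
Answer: 1/37931490 ≈ 2.6363e-8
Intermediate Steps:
T = 42362 (T = 30484 + 11878 = 42362)
g = 1/177052 (g = 1/(4*(-6445 + 50708)) = (1/4)/44263 = (1/4)*(1/44263) = 1/177052 ≈ 5.6481e-6)
t(N) = 214
I = 37889128 (I = 214/(1/177052) = 214*177052 = 37889128)
1/(T + I) = 1/(42362 + 37889128) = 1/37931490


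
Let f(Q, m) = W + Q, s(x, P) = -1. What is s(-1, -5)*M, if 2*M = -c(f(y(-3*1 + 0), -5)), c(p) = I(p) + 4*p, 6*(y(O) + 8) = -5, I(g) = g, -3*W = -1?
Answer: -85/4 ≈ -21.250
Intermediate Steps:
W = 1/3 (W = -1/3*(-1) = 1/3 ≈ 0.33333)
y(O) = -53/6 (y(O) = -8 + (1/6)*(-5) = -8 - 5/6 = -53/6)
f(Q, m) = 1/3 + Q
c(p) = 5*p (c(p) = p + 4*p = 5*p)
M = 85/4 (M = (-5*(1/3 - 53/6))/2 = (-5*(-17)/2)/2 = (-1*(-85/2))/2 = (1/2)*(85/2) = 85/4 ≈ 21.250)
s(-1, -5)*M = -1*85/4 = -85/4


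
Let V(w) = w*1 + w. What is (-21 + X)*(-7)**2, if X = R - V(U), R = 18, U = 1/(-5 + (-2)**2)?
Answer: -49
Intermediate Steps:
U = -1 (U = 1/(-5 + 4) = 1/(-1) = -1)
V(w) = 2*w (V(w) = w + w = 2*w)
X = 20 (X = 18 - 2*(-1) = 18 - 1*(-2) = 18 + 2 = 20)
(-21 + X)*(-7)**2 = (-21 + 20)*(-7)**2 = -1*49 = -49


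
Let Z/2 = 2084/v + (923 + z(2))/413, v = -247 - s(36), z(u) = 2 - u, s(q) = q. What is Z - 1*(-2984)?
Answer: 347567970/116879 ≈ 2973.7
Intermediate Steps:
v = -283 (v = -247 - 1*36 = -247 - 36 = -283)
Z = -1198966/116879 (Z = 2*(2084/(-283) + (923 + (2 - 1*2))/413) = 2*(2084*(-1/283) + (923 + (2 - 2))*(1/413)) = 2*(-2084/283 + (923 + 0)*(1/413)) = 2*(-2084/283 + 923*(1/413)) = 2*(-2084/283 + 923/413) = 2*(-599483/116879) = -1198966/116879 ≈ -10.258)
Z - 1*(-2984) = -1198966/116879 - 1*(-2984) = -1198966/116879 + 2984 = 347567970/116879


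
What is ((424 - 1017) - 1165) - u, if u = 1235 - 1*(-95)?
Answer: -3088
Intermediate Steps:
u = 1330 (u = 1235 + 95 = 1330)
((424 - 1017) - 1165) - u = ((424 - 1017) - 1165) - 1*1330 = (-593 - 1165) - 1330 = -1758 - 1330 = -3088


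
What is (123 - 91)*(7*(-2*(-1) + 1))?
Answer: 672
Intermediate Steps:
(123 - 91)*(7*(-2*(-1) + 1)) = 32*(7*(2 + 1)) = 32*(7*3) = 32*21 = 672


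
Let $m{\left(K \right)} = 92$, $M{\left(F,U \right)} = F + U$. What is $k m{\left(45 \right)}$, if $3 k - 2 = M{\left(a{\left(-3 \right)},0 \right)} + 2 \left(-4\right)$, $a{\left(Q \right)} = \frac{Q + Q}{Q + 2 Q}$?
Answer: $- \frac{1472}{9} \approx -163.56$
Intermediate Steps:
$a{\left(Q \right)} = \frac{2}{3}$ ($a{\left(Q \right)} = \frac{2 Q}{3 Q} = 2 Q \frac{1}{3 Q} = \frac{2}{3}$)
$k = - \frac{16}{9}$ ($k = \frac{2}{3} + \frac{\left(\frac{2}{3} + 0\right) + 2 \left(-4\right)}{3} = \frac{2}{3} + \frac{\frac{2}{3} - 8}{3} = \frac{2}{3} + \frac{1}{3} \left(- \frac{22}{3}\right) = \frac{2}{3} - \frac{22}{9} = - \frac{16}{9} \approx -1.7778$)
$k m{\left(45 \right)} = \left(- \frac{16}{9}\right) 92 = - \frac{1472}{9}$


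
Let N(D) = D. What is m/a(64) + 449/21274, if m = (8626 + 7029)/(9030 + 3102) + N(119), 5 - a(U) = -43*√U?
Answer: 16473792497/45037781316 ≈ 0.36578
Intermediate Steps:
a(U) = 5 + 43*√U (a(U) = 5 - (-43)*√U = 5 + 43*√U)
m = 1459363/12132 (m = (8626 + 7029)/(9030 + 3102) + 119 = 15655/12132 + 119 = 1459363/12132 ≈ 120.29)
m/a(64) + 449/21274 = 1459363/(12132*(5 + 43*√64)) + 449/21274 = 1459363/(12132*(5 + 43*8)) + 449*(1/21274) = 1459363/(12132*(5 + 344)) + 449/21274 = (1459363/12132)/349 + 449/21274 = (1459363/12132)*(1/349) + 449/21274 = 1459363/4234068 + 449/21274 = 16473792497/45037781316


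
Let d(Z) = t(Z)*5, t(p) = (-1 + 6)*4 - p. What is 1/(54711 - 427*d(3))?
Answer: 1/18416 ≈ 5.4301e-5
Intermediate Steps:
t(p) = 20 - p (t(p) = 5*4 - p = 20 - p)
d(Z) = 100 - 5*Z (d(Z) = (20 - Z)*5 = 100 - 5*Z)
1/(54711 - 427*d(3)) = 1/(54711 - 427*(100 - 5*3)) = 1/(54711 - 427*(100 - 15)) = 1/(54711 - 427*85) = 1/(54711 - 36295) = 1/18416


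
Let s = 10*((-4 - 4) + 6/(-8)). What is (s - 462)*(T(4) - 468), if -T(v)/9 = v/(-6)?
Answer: 253869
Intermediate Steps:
T(v) = 3*v/2 (T(v) = -9*v/(-6) = -9*v*(-1)/6 = -(-3)*v/2 = 3*v/2)
s = -175/2 (s = 10*(-8 + 6*(-⅛)) = 10*(-8 - ¾) = 10*(-35/4) = -175/2 ≈ -87.500)
(s - 462)*(T(4) - 468) = (-175/2 - 462)*((3/2)*4 - 468) = -1099*(6 - 468)/2 = -1099/2*(-462) = 253869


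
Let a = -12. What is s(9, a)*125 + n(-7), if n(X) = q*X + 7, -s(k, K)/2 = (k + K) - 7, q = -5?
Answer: 2542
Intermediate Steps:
s(k, K) = 14 - 2*K - 2*k (s(k, K) = -2*((k + K) - 7) = -2*((K + k) - 7) = -2*(-7 + K + k) = 14 - 2*K - 2*k)
n(X) = 7 - 5*X (n(X) = -5*X + 7 = 7 - 5*X)
s(9, a)*125 + n(-7) = (14 - 2*(-12) - 2*9)*125 + (7 - 5*(-7)) = (14 + 24 - 18)*125 + (7 + 35) = 20*125 + 42 = 2500 + 42 = 2542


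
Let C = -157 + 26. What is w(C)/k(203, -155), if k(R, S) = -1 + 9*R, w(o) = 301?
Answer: 301/1826 ≈ 0.16484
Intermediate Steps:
C = -131
w(C)/k(203, -155) = 301/(-1 + 9*203) = 301/(-1 + 1827) = 301/1826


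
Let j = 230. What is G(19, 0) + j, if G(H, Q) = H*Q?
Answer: 230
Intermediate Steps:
G(19, 0) + j = 19*0 + 230 = 0 + 230 = 230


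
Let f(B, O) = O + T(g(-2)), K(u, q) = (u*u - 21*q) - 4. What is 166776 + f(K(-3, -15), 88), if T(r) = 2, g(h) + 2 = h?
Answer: 166866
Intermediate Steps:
K(u, q) = -4 + u² - 21*q (K(u, q) = (u² - 21*q) - 4 = -4 + u² - 21*q)
g(h) = -2 + h
f(B, O) = 2 + O (f(B, O) = O + 2 = 2 + O)
166776 + f(K(-3, -15), 88) = 166776 + (2 + 88) = 166776 + 90 = 166866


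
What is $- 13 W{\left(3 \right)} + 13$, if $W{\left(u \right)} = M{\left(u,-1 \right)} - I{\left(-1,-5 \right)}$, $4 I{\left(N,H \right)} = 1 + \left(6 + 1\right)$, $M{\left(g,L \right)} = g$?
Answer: $0$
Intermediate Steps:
$I{\left(N,H \right)} = 2$ ($I{\left(N,H \right)} = \frac{1 + \left(6 + 1\right)}{4} = \frac{1 + 7}{4} = \frac{1}{4} \cdot 8 = 2$)
$W{\left(u \right)} = -2 + u$ ($W{\left(u \right)} = u - 2 = -2 + u$)
$- 13 W{\left(3 \right)} + 13 = - 13 \left(-2 + 3\right) + 13 = \left(-13\right) 1 + 13 = -13 + 13 = 0$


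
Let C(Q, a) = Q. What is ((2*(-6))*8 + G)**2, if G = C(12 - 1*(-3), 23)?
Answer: 6561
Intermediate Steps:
G = 15 (G = 12 - 1*(-3) = 12 + 3 = 15)
((2*(-6))*8 + G)**2 = ((2*(-6))*8 + 15)**2 = (-12*8 + 15)**2 = (-96 + 15)**2 = (-81)**2 = 6561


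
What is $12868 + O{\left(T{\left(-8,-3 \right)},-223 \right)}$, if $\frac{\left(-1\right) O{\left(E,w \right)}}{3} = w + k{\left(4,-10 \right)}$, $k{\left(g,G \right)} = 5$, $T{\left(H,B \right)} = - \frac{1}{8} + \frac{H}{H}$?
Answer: $13522$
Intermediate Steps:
$T{\left(H,B \right)} = \frac{7}{8}$ ($T{\left(H,B \right)} = \left(-1\right) \frac{1}{8} + 1 = - \frac{1}{8} + 1 = \frac{7}{8}$)
$O{\left(E,w \right)} = -15 - 3 w$ ($O{\left(E,w \right)} = - 3 \left(w + 5\right) = - 3 \left(5 + w\right) = -15 - 3 w$)
$12868 + O{\left(T{\left(-8,-3 \right)},-223 \right)} = 12868 - -654 = 12868 + \left(-15 + 669\right) = 12868 + 654 = 13522$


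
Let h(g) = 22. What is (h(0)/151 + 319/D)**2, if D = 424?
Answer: 3305905009/4099072576 ≈ 0.80650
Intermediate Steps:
(h(0)/151 + 319/D)**2 = (22/151 + 319/424)**2 = (57497/64024)**2 = 3305905009/4099072576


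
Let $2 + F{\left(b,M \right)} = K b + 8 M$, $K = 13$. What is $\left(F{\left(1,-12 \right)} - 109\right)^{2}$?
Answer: $37636$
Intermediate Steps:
$F{\left(b,M \right)} = -2 + 8 M + 13 b$ ($F{\left(b,M \right)} = -2 + \left(13 b + 8 M\right) = -2 + \left(8 M + 13 b\right) = -2 + 8 M + 13 b$)
$\left(F{\left(1,-12 \right)} - 109\right)^{2} = \left(\left(-2 + 8 \left(-12\right) + 13 \cdot 1\right) - 109\right)^{2} = \left(\left(-2 - 96 + 13\right) - 109\right)^{2} = \left(-85 - 109\right)^{2} = \left(-194\right)^{2} = 37636$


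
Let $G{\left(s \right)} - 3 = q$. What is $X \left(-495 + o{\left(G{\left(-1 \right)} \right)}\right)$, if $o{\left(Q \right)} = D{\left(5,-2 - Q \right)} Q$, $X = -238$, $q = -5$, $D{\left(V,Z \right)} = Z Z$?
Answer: $117810$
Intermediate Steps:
$D{\left(V,Z \right)} = Z^{2}$
$G{\left(s \right)} = -2$ ($G{\left(s \right)} = 3 - 5 = -2$)
$o{\left(Q \right)} = Q \left(-2 - Q\right)^{2}$ ($o{\left(Q \right)} = \left(-2 - Q\right)^{2} Q = Q \left(-2 - Q\right)^{2}$)
$X \left(-495 + o{\left(G{\left(-1 \right)} \right)}\right) = - 238 \left(-495 - 2 \left(2 - 2\right)^{2}\right) = - 238 \left(-495 - 2 \cdot 0^{2}\right) = - 238 \left(-495 - 0\right) = - 238 \left(-495 + 0\right) = \left(-238\right) \left(-495\right) = 117810$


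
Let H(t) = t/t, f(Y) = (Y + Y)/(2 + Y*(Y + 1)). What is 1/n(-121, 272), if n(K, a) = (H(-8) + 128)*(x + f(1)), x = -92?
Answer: -2/23607 ≈ -8.4721e-5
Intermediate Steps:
f(Y) = 2*Y/(2 + Y*(1 + Y)) (f(Y) = (2*Y)/(2 + Y*(1 + Y)) = 2*Y/(2 + Y*(1 + Y)))
H(t) = 1
n(K, a) = -23607/2 (n(K, a) = (1 + 128)*(-92 + 2*1/(2 + 1 + 1**2)) = 129*(-92 + 2*1/(2 + 1 + 1)) = 129*(-92 + 2*1/4) = 129*(-92 + 2*1*(1/4)) = 129*(-92 + 1/2) = 129*(-183/2) = -23607/2)
1/n(-121, 272) = 1/(-23607/2) = -2/23607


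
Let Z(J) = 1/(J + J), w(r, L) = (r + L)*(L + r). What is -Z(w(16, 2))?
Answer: -1/648 ≈ -0.0015432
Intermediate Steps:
w(r, L) = (L + r)**2 (w(r, L) = (L + r)*(L + r) = (L + r)**2)
Z(J) = 1/(2*J)
-Z(w(16, 2)) = -1/(2*((2 + 16)**2)) = -1/(2*(18**2)) = -1/(2*324) = -1*1/648 = -1/648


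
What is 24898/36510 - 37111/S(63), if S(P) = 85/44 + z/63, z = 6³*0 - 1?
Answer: -1877856620821/96952305 ≈ -19369.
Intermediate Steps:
z = -1 (z = 216*0 - 1 = 0 - 1 = -1)
S(P) = 5311/2772 (S(P) = 85/44 - 1/63 = 5311/2772)
24898/36510 - 37111/S(63) = 24898/36510 - 37111/5311/2772 = 24898*(1/36510) - 37111*2772/5311 = 12449/18255 - 102871692/5311 = -1877856620821/96952305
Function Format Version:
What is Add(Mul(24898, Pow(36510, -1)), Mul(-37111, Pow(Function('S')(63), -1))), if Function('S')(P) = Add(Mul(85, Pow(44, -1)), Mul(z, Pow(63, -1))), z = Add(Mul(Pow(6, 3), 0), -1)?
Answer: Rational(-1877856620821, 96952305) ≈ -19369.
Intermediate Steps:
z = -1 (z = Add(Mul(216, 0), -1) = Add(0, -1) = -1)
Function('S')(P) = Rational(5311, 2772) (Function('S')(P) = Add(Mul(85, Pow(44, -1)), Mul(-1, Pow(63, -1))) = Add(Mul(85, Rational(1, 44)), Mul(-1, Rational(1, 63))) = Add(Rational(85, 44), Rational(-1, 63)) = Rational(5311, 2772))
Add(Mul(24898, Pow(36510, -1)), Mul(-37111, Pow(Function('S')(63), -1))) = Add(Mul(24898, Pow(36510, -1)), Mul(-37111, Pow(Rational(5311, 2772), -1))) = Add(Mul(24898, Rational(1, 36510)), Mul(-37111, Rational(2772, 5311))) = Add(Rational(12449, 18255), Rational(-102871692, 5311)) = Rational(-1877856620821, 96952305)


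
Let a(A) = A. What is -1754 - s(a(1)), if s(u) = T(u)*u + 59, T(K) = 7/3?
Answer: -5446/3 ≈ -1815.3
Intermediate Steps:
T(K) = 7/3 (T(K) = 7*(1/3) = 7/3)
s(u) = 59 + 7*u/3 (s(u) = 7*u/3 + 59 = 59 + 7*u/3)
-1754 - s(a(1)) = -1754 - (59 + (7/3)*1) = -1754 - (59 + 7/3) = -1754 - 1*184/3 = -1754 - 184/3 = -5446/3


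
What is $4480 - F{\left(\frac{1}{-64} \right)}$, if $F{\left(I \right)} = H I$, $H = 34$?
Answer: $\frac{143377}{32} \approx 4480.5$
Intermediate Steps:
$F{\left(I \right)} = 34 I$
$4480 - F{\left(\frac{1}{-64} \right)} = 4480 - \frac{34}{-64} = 4480 - 34 \left(- \frac{1}{64}\right) = 4480 - - \frac{17}{32} = 4480 + \frac{17}{32} = \frac{143377}{32}$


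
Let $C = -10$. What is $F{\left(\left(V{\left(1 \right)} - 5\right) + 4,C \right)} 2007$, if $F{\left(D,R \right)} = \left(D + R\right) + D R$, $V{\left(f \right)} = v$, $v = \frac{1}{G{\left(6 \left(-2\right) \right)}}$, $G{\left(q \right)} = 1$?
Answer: $-20070$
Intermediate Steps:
$v = 1$ ($v = 1^{-1} = 1$)
$V{\left(f \right)} = 1$
$F{\left(D,R \right)} = D + R + D R$
$F{\left(\left(V{\left(1 \right)} - 5\right) + 4,C \right)} 2007 = \left(\left(\left(1 - 5\right) + 4\right) - 10 + \left(\left(1 - 5\right) + 4\right) \left(-10\right)\right) 2007 = \left(\left(-4 + 4\right) - 10 + \left(-4 + 4\right) \left(-10\right)\right) 2007 = \left(0 - 10 + 0 \left(-10\right)\right) 2007 = \left(0 - 10 + 0\right) 2007 = \left(-10\right) 2007 = -20070$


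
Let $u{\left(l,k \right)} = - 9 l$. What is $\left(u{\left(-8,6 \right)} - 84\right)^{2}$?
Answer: $144$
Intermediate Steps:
$\left(u{\left(-8,6 \right)} - 84\right)^{2} = \left(\left(-9\right) \left(-8\right) - 84\right)^{2} = \left(72 - 84\right)^{2} = \left(-12\right)^{2} = 144$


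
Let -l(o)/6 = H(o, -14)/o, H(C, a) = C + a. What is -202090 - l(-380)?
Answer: -19197959/95 ≈ -2.0208e+5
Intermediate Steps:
l(o) = -6*(-14 + o)/o (l(o) = -6*(o - 14)/o = -6*(-14 + o)/o)
-202090 - l(-380) = -202090 - (-6 + 84/(-380)) = -202090 - (-6 + 84*(-1/380)) = -202090 - (-6 - 21/95) = -202090 - 1*(-591/95) = -202090 + 591/95 = -19197959/95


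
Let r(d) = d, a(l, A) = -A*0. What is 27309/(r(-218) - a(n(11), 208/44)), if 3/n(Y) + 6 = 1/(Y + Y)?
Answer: -27309/218 ≈ -125.27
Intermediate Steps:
n(Y) = 3/(-6 + 1/(2*Y)) (n(Y) = 3/(-6 + 1/(Y + Y)) = 3/(-6 + 1/(2*Y)))
a(l, A) = 0
27309/(r(-218) - a(n(11), 208/44)) = 27309/(-218 - 1*0) = 27309/(-218 + 0) = 27309/(-218) = 27309*(-1/218) = -27309/218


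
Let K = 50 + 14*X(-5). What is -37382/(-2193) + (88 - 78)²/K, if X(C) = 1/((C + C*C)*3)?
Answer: 62913674/3304851 ≈ 19.037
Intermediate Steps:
X(C) = 1/(3*C + 3*C²) (X(C) = 1/((C + C²)*3) = 1/(3*C + 3*C²))
K = 1507/30 (K = 50 + 14*((⅓)/(-5*(1 - 5))) = 50 + 14*((⅓)*(-⅕)/(-4)) = 50 + 14*((⅓)*(-⅕)*(-¼)) = 50 + 14*(1/60) = 50 + 7/30 = 1507/30 ≈ 50.233)
-37382/(-2193) + (88 - 78)²/K = -37382/(-2193) + (88 - 78)²/(1507/30) = -37382*(-1/2193) + 10²*(30/1507) = 37382/2193 + 100*(30/1507) = 37382/2193 + 3000/1507 = 62913674/3304851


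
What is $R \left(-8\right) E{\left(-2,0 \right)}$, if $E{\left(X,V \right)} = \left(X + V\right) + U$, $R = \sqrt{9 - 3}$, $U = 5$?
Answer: $- 24 \sqrt{6} \approx -58.788$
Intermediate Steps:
$R = \sqrt{6} \approx 2.4495$
$E{\left(X,V \right)} = 5 + V + X$ ($E{\left(X,V \right)} = \left(X + V\right) + 5 = \left(V + X\right) + 5 = 5 + V + X$)
$R \left(-8\right) E{\left(-2,0 \right)} = \sqrt{6} \left(-8\right) \left(5 + 0 - 2\right) = - 8 \sqrt{6} \cdot 3 = - 24 \sqrt{6}$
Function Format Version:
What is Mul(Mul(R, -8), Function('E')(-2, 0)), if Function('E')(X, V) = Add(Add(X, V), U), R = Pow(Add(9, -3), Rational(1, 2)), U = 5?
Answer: Mul(-24, Pow(6, Rational(1, 2))) ≈ -58.788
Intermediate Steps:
R = Pow(6, Rational(1, 2)) ≈ 2.4495
Function('E')(X, V) = Add(5, V, X) (Function('E')(X, V) = Add(Add(X, V), 5) = Add(Add(V, X), 5) = Add(5, V, X))
Mul(Mul(R, -8), Function('E')(-2, 0)) = Mul(Mul(Pow(6, Rational(1, 2)), -8), Add(5, 0, -2)) = Mul(Mul(-8, Pow(6, Rational(1, 2))), 3) = Mul(-24, Pow(6, Rational(1, 2)))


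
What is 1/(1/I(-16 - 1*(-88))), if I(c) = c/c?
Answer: 1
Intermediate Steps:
I(c) = 1
1/(1/I(-16 - 1*(-88))) = 1/(1/1) = 1/1 = 1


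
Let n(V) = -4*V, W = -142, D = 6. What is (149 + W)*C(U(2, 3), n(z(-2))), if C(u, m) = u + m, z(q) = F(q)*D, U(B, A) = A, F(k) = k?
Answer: 357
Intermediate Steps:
z(q) = 6*q (z(q) = q*6 = 6*q)
C(u, m) = m + u
(149 + W)*C(U(2, 3), n(z(-2))) = (149 - 142)*(-24*(-2) + 3) = 7*(-4*(-12) + 3) = 7*(48 + 3) = 7*51 = 357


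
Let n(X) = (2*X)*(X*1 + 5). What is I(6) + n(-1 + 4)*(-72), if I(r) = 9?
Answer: -3447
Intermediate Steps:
n(X) = 2*X*(5 + X) (n(X) = (2*X)*(X + 5) = (2*X)*(5 + X) = 2*X*(5 + X))
I(6) + n(-1 + 4)*(-72) = 9 + (2*(-1 + 4)*(5 + (-1 + 4)))*(-72) = 9 + (2*3*(5 + 3))*(-72) = 9 + (2*3*8)*(-72) = 9 + 48*(-72) = 9 - 3456 = -3447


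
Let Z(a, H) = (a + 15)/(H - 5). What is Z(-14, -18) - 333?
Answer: -7660/23 ≈ -333.04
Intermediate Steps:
Z(a, H) = (15 + a)/(-5 + H)
Z(-14, -18) - 333 = (15 - 14)/(-5 - 18) - 333 = 1/(-23) - 333 = -1/23*1 - 333 = -1/23 - 333 = -7660/23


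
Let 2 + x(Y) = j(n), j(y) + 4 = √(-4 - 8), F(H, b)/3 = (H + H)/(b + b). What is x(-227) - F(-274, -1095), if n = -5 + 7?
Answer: -2464/365 + 2*I*√3 ≈ -6.7507 + 3.4641*I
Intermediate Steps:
n = 2
F(H, b) = 3*H/b (F(H, b) = 3*((H + H)/(b + b)) = 3*((2*H)/((2*b))) = 3*((2*H)*(1/(2*b))) = 3*(H/b) = 3*H/b)
j(y) = -4 + 2*I*√3 (j(y) = -4 + √(-4 - 8) = -4 + √(-12) = -4 + 2*I*√3)
x(Y) = -6 + 2*I*√3 (x(Y) = -2 + (-4 + 2*I*√3) = -6 + 2*I*√3)
x(-227) - F(-274, -1095) = (-6 + 2*I*√3) - 3*(-274)/(-1095) = (-6 + 2*I*√3) - 3*(-274)*(-1)/1095 = (-6 + 2*I*√3) - 1*274/365 = (-6 + 2*I*√3) - 274/365 = -2464/365 + 2*I*√3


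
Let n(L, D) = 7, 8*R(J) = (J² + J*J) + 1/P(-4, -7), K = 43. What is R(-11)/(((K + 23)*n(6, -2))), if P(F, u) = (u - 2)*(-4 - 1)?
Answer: 10891/166320 ≈ 0.065482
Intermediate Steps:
P(F, u) = 10 - 5*u (P(F, u) = (-2 + u)*(-5) = 10 - 5*u)
R(J) = 1/360 + J²/4 (R(J) = ((J² + J*J) + 1/(10 - 5*(-7)))/8 = ((J² + J²) + 1/(10 + 35))/8 = (2*J² + 1/45)/8 = (1/45 + 2*J²)/8 = 1/360 + J²/4)
R(-11)/(((K + 23)*n(6, -2))) = (1/360 + (¼)*(-11)²)/(((43 + 23)*7)) = (1/360 + (¼)*121)/((66*7)) = (1/360 + 121/4)/462 = (10891/360)*(1/462) = 10891/166320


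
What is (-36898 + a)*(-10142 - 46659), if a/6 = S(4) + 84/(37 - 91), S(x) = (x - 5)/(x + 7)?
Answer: 69181345960/33 ≈ 2.0964e+9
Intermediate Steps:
S(x) = (-5 + x)/(7 + x)
a = -326/33 (a = 6*((-5 + 4)/(7 + 4) + 84/(37 - 91)) = 6*(-1/11 + 84/(-54)) = 6*((1/11)*(-1) + 84*(-1/54)) = 6*(-1/11 - 14/9) = 6*(-163/99) = -326/33 ≈ -9.8788)
(-36898 + a)*(-10142 - 46659) = (-36898 - 326/33)*(-10142 - 46659) = -1217960/33*(-56801) = 69181345960/33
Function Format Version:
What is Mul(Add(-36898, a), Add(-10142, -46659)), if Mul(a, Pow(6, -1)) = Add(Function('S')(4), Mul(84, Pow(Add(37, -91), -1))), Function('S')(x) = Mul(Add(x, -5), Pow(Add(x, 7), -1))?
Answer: Rational(69181345960, 33) ≈ 2.0964e+9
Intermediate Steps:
Function('S')(x) = Mul(Pow(Add(7, x), -1), Add(-5, x)) (Function('S')(x) = Mul(Add(-5, x), Pow(Add(7, x), -1)) = Mul(Pow(Add(7, x), -1), Add(-5, x)))
a = Rational(-326, 33) (a = Mul(6, Add(Mul(Pow(Add(7, 4), -1), Add(-5, 4)), Mul(84, Pow(Add(37, -91), -1)))) = Mul(6, Add(Mul(Pow(11, -1), -1), Mul(84, Pow(-54, -1)))) = Mul(6, Add(Mul(Rational(1, 11), -1), Mul(84, Rational(-1, 54)))) = Mul(6, Add(Rational(-1, 11), Rational(-14, 9))) = Mul(6, Rational(-163, 99)) = Rational(-326, 33) ≈ -9.8788)
Mul(Add(-36898, a), Add(-10142, -46659)) = Mul(Add(-36898, Rational(-326, 33)), Add(-10142, -46659)) = Mul(Rational(-1217960, 33), -56801) = Rational(69181345960, 33)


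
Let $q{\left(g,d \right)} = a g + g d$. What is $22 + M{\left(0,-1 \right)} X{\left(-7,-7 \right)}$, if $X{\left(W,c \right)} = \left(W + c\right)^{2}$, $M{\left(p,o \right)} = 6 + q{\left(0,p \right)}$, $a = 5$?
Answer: $1198$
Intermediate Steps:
$q{\left(g,d \right)} = 5 g + d g$ ($q{\left(g,d \right)} = 5 g + g d = 5 g + d g$)
$M{\left(p,o \right)} = 6$ ($M{\left(p,o \right)} = 6 + 0 \left(5 + p\right) = 6 + 0 = 6$)
$22 + M{\left(0,-1 \right)} X{\left(-7,-7 \right)} = 22 + 6 \left(-7 - 7\right)^{2} = 22 + 6 \left(-14\right)^{2} = 22 + 6 \cdot 196 = 22 + 1176 = 1198$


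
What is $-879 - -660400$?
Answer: $659521$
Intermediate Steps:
$-879 - -660400 = -879 + 660400 = 659521$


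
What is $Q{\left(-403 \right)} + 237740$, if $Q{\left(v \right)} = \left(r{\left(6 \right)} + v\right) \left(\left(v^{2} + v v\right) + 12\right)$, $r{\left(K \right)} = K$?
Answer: $-128719770$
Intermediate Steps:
$Q{\left(v \right)} = \left(6 + v\right) \left(12 + 2 v^{2}\right)$ ($Q{\left(v \right)} = \left(6 + v\right) \left(\left(v^{2} + v v\right) + 12\right) = \left(6 + v\right) \left(\left(v^{2} + v^{2}\right) + 12\right) = \left(6 + v\right) \left(2 v^{2} + 12\right) = \left(6 + v\right) \left(12 + 2 v^{2}\right)$)
$Q{\left(-403 \right)} + 237740 = \left(72 + 2 \left(-403\right)^{3} + 12 \left(-403\right) + 12 \left(-403\right)^{2}\right) + 237740 = \left(72 + 2 \left(-65450827\right) - 4836 + 12 \cdot 162409\right) + 237740 = \left(72 - 130901654 - 4836 + 1948908\right) + 237740 = -128957510 + 237740 = -128719770$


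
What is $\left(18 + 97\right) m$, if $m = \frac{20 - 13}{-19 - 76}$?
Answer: $- \frac{161}{19} \approx -8.4737$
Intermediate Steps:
$m = - \frac{7}{95}$ ($m = \frac{7}{-95} = 7 \left(- \frac{1}{95}\right) = - \frac{7}{95} \approx -0.073684$)
$\left(18 + 97\right) m = \left(18 + 97\right) \left(- \frac{7}{95}\right) = 115 \left(- \frac{7}{95}\right) = - \frac{161}{19}$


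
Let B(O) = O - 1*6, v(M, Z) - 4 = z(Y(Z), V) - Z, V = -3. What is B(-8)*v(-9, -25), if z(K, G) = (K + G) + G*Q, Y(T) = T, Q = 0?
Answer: -14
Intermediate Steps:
z(K, G) = G + K (z(K, G) = (K + G) + G*0 = (G + K) + 0 = G + K)
v(M, Z) = 1 (v(M, Z) = 4 + ((-3 + Z) - Z) = 4 - 3 = 1)
B(O) = -6 + O (B(O) = O - 6 = -6 + O)
B(-8)*v(-9, -25) = (-6 - 8)*1 = -14*1 = -14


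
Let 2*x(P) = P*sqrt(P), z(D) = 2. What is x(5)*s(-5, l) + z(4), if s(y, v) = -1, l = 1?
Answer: 2 - 5*sqrt(5)/2 ≈ -3.5902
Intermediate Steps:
x(P) = P**(3/2)/2 (x(P) = (P*sqrt(P))/2 = P**(3/2)/2)
x(5)*s(-5, l) + z(4) = (5**(3/2)/2)*(-1) + 2 = ((5*sqrt(5))/2)*(-1) + 2 = (5*sqrt(5)/2)*(-1) + 2 = -5*sqrt(5)/2 + 2 = 2 - 5*sqrt(5)/2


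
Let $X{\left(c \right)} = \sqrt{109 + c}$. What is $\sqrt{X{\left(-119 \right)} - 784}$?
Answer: $\sqrt{-784 + i \sqrt{10}} \approx 0.05647 + 28.0 i$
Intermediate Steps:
$\sqrt{X{\left(-119 \right)} - 784} = \sqrt{\sqrt{109 - 119} - 784} = \sqrt{\sqrt{-10} - 784} = \sqrt{i \sqrt{10} - 784} = \sqrt{-784 + i \sqrt{10}}$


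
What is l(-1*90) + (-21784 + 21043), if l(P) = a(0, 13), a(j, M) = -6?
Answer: -747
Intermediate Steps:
l(P) = -6
l(-1*90) + (-21784 + 21043) = -6 + (-21784 + 21043) = -6 - 741 = -747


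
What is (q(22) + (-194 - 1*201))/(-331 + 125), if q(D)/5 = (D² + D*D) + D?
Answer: -4555/206 ≈ -22.112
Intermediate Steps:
q(D) = 5*D + 10*D² (q(D) = 5*((D² + D*D) + D) = 5*((D² + D²) + D) = 5*(2*D² + D) = 5*(D + 2*D²) = 5*D + 10*D²)
(q(22) + (-194 - 1*201))/(-331 + 125) = (5*22*(1 + 2*22) + (-194 - 1*201))/(-331 + 125) = (5*22*(1 + 44) + (-194 - 201))/(-206) = (5*22*45 - 395)*(-1/206) = (4950 - 395)*(-1/206) = 4555*(-1/206) = -4555/206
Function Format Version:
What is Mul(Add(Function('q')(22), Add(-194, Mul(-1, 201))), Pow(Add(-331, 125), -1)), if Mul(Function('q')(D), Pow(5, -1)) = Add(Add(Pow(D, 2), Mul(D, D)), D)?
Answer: Rational(-4555, 206) ≈ -22.112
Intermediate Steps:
Function('q')(D) = Add(Mul(5, D), Mul(10, Pow(D, 2))) (Function('q')(D) = Mul(5, Add(Add(Pow(D, 2), Mul(D, D)), D)) = Mul(5, Add(Add(Pow(D, 2), Pow(D, 2)), D)) = Mul(5, Add(Mul(2, Pow(D, 2)), D)) = Mul(5, Add(D, Mul(2, Pow(D, 2)))) = Add(Mul(5, D), Mul(10, Pow(D, 2))))
Mul(Add(Function('q')(22), Add(-194, Mul(-1, 201))), Pow(Add(-331, 125), -1)) = Mul(Add(Mul(5, 22, Add(1, Mul(2, 22))), Add(-194, Mul(-1, 201))), Pow(Add(-331, 125), -1)) = Mul(Add(Mul(5, 22, Add(1, 44)), Add(-194, -201)), Pow(-206, -1)) = Mul(Add(Mul(5, 22, 45), -395), Rational(-1, 206)) = Mul(Add(4950, -395), Rational(-1, 206)) = Mul(4555, Rational(-1, 206)) = Rational(-4555, 206)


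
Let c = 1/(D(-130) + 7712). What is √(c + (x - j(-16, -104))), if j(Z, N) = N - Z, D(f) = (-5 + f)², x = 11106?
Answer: √7530516910923/25937 ≈ 105.80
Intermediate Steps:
c = 1/25937 (c = 1/((-5 - 130)² + 7712) = 1/((-135)² + 7712) = 1/(18225 + 7712) = 1/25937 ≈ 3.8555e-5)
√(c + (x - j(-16, -104))) = √(1/25937 + (11106 - (-104 - 1*(-16)))) = √(1/25937 + (11106 - (-104 + 16))) = √(1/25937 + (11106 - 1*(-88))) = √(1/25937 + (11106 + 88)) = √(1/25937 + 11194) = √(290338779/25937) = √7530516910923/25937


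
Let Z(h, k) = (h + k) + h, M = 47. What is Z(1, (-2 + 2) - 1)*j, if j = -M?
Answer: -47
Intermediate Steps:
j = -47 (j = -1*47 = -47)
Z(h, k) = k + 2*h
Z(1, (-2 + 2) - 1)*j = (((-2 + 2) - 1) + 2*1)*(-47) = ((0 - 1) + 2)*(-47) = (-1 + 2)*(-47) = 1*(-47) = -47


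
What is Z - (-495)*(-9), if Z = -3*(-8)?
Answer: -4431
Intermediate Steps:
Z = 24
Z - (-495)*(-9) = 24 - (-495)*(-9) = 24 - 55*81 = 24 - 4455 = -4431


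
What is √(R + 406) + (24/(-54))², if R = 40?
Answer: 16/81 + √446 ≈ 21.316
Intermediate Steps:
√(R + 406) + (24/(-54))² = √(40 + 406) + (24/(-54))² = √446 + (24*(-1/54))² = √446 + (-4/9)² = √446 + 16/81 = 16/81 + √446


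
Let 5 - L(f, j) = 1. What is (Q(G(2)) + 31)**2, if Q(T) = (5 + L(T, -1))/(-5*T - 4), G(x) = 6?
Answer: 1092025/1156 ≈ 944.66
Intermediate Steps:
L(f, j) = 4 (L(f, j) = 5 - 1*1 = 5 - 1 = 4)
Q(T) = 9/(-4 - 5*T) (Q(T) = (5 + 4)/(-5*T - 4) = 9/(-4 - 5*T))
(Q(G(2)) + 31)**2 = (-9/(4 + 5*6) + 31)**2 = (-9/(4 + 30) + 31)**2 = (-9/34 + 31)**2 = (1045/34)**2 = 1092025/1156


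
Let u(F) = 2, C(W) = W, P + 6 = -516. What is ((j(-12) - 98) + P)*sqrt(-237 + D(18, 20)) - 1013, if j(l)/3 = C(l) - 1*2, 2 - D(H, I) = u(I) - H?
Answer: -1013 - 662*I*sqrt(219) ≈ -1013.0 - 9796.7*I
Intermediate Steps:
P = -522 (P = -6 - 516 = -522)
D(H, I) = H (D(H, I) = 2 - (2 - H) = 2 + (-2 + H) = H)
j(l) = -6 + 3*l (j(l) = 3*(l - 1*2) = 3*(l - 2) = 3*(-2 + l) = -6 + 3*l)
((j(-12) - 98) + P)*sqrt(-237 + D(18, 20)) - 1013 = (((-6 + 3*(-12)) - 98) - 522)*sqrt(-237 + 18) - 1013 = (((-6 - 36) - 98) - 522)*sqrt(-219) - 1013 = ((-42 - 98) - 522)*(I*sqrt(219)) - 1013 = (-140 - 522)*(I*sqrt(219)) - 1013 = -662*I*sqrt(219) - 1013 = -1013 - 662*I*sqrt(219)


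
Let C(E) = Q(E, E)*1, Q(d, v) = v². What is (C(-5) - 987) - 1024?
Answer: -1986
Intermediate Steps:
C(E) = E² (C(E) = E²*1 = E²)
(C(-5) - 987) - 1024 = ((-5)² - 987) - 1024 = (25 - 987) - 1024 = -962 - 1024 = -1986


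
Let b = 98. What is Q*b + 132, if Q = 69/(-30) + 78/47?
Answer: 16271/235 ≈ 69.238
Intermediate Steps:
Q = -301/470 (Q = 69*(-1/30) + 78*(1/47) = -23/10 + 78/47 = -301/470 ≈ -0.64043)
Q*b + 132 = -301/470*98 + 132 = -14749/235 + 132 = 16271/235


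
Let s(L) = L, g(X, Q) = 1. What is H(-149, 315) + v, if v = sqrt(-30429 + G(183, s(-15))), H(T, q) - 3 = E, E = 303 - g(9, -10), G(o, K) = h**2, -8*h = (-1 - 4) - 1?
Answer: 305 + 3*I*sqrt(54095)/4 ≈ 305.0 + 174.44*I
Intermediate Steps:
h = 3/4 (h = -((-1 - 4) - 1)/8 = -(-5 - 1)/8 = -1/8*(-6) = 3/4 ≈ 0.75000)
G(o, K) = 9/16 (G(o, K) = (3/4)**2 = 9/16)
E = 302 (E = 303 - 1*1 = 303 - 1 = 302)
H(T, q) = 305 (H(T, q) = 3 + 302 = 305)
v = 3*I*sqrt(54095)/4 (v = sqrt(-30429 + 9/16) = sqrt(-486855/16) = 3*I*sqrt(54095)/4 ≈ 174.44*I)
H(-149, 315) + v = 305 + 3*I*sqrt(54095)/4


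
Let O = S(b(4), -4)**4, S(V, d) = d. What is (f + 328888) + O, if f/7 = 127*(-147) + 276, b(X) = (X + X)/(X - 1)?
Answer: 200393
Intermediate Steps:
b(X) = 2*X/(-1 + X) (b(X) = (2*X)/(-1 + X) = 2*X/(-1 + X))
f = -128751 (f = 7*(127*(-147) + 276) = 7*(-18669 + 276) = 7*(-18393) = -128751)
O = 256 (O = (-4)**4 = 256)
(f + 328888) + O = (-128751 + 328888) + 256 = 200137 + 256 = 200393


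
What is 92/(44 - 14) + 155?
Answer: 2371/15 ≈ 158.07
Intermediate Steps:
92/(44 - 14) + 155 = 92/30 + 155 = 92*(1/30) + 155 = 46/15 + 155 = 2371/15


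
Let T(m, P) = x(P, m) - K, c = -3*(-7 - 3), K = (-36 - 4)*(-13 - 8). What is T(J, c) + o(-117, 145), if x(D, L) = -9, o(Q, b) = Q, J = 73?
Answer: -966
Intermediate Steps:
K = 840 (K = -40*(-21) = 840)
c = 30 (c = -3*(-10) = 30)
T(m, P) = -849 (T(m, P) = -9 - 1*840 = -9 - 840 = -849)
T(J, c) + o(-117, 145) = -849 - 117 = -966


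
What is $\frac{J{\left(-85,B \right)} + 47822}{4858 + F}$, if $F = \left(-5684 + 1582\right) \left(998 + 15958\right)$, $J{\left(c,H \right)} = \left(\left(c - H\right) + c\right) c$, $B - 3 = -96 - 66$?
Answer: $- \frac{48757}{69548654} \approx -0.00070105$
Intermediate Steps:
$B = -159$ ($B = 3 - 162 = -159$)
$J{\left(c,H \right)} = c \left(- H + 2 c\right)$ ($J{\left(c,H \right)} = \left(- H + 2 c\right) c = c \left(- H + 2 c\right)$)
$F = -69553512$ ($F = \left(-4102\right) 16956 = -69553512$)
$\frac{J{\left(-85,B \right)} + 47822}{4858 + F} = \frac{- 85 \left(\left(-1\right) \left(-159\right) + 2 \left(-85\right)\right) + 47822}{4858 - 69553512} = \frac{- 85 \left(159 - 170\right) + 47822}{-69548654} = \left(\left(-85\right) \left(-11\right) + 47822\right) \left(- \frac{1}{69548654}\right) = \left(935 + 47822\right) \left(- \frac{1}{69548654}\right) = 48757 \left(- \frac{1}{69548654}\right) = - \frac{48757}{69548654}$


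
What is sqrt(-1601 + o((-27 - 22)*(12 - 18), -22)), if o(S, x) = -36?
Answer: I*sqrt(1637) ≈ 40.46*I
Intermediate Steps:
sqrt(-1601 + o((-27 - 22)*(12 - 18), -22)) = sqrt(-1601 - 36) = sqrt(-1637) = I*sqrt(1637)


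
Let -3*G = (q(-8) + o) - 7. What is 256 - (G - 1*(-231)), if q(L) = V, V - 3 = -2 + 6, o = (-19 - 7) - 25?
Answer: 8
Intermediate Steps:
o = -51 (o = -26 - 25 = -51)
V = 7 (V = 3 + (-2 + 6) = 3 + 4 = 7)
q(L) = 7
G = 17 (G = -((7 - 51) - 7)/3 = -(-44 - 7)/3 = -⅓*(-51) = 17)
256 - (G - 1*(-231)) = 256 - (17 - 1*(-231)) = 256 - (17 + 231) = 256 - 1*248 = 256 - 248 = 8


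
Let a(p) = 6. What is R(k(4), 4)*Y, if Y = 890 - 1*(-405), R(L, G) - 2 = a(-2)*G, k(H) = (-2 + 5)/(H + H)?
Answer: 33670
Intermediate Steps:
k(H) = 3/(2*H) (k(H) = 3/((2*H)) = 3*(1/(2*H)) = 3/(2*H))
R(L, G) = 2 + 6*G
Y = 1295 (Y = 890 + 405 = 1295)
R(k(4), 4)*Y = (2 + 6*4)*1295 = (2 + 24)*1295 = 26*1295 = 33670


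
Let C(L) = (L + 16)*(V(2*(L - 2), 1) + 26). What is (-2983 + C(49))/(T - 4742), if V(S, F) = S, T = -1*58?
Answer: -4817/4800 ≈ -1.0035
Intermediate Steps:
T = -58
C(L) = (16 + L)*(22 + 2*L) (C(L) = (L + 16)*(2*(L - 2) + 26) = (16 + L)*(2*(-2 + L) + 26) = (16 + L)*((-4 + 2*L) + 26) = (16 + L)*(22 + 2*L))
(-2983 + C(49))/(T - 4742) = (-2983 + (352 + 2*49² + 54*49))/(-58 - 4742) = (-2983 + (352 + 2*2401 + 2646))/(-4800) = (-2983 + (352 + 4802 + 2646))*(-1/4800) = (-2983 + 7800)*(-1/4800) = 4817*(-1/4800) = -4817/4800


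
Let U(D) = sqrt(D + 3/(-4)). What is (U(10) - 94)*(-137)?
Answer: 12878 - 137*sqrt(37)/2 ≈ 12461.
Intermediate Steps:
U(D) = sqrt(-3/4 + D) (U(D) = sqrt(D + 3*(-1/4)) = sqrt(D - 3/4) = sqrt(-3/4 + D))
(U(10) - 94)*(-137) = (sqrt(-3 + 4*10)/2 - 94)*(-137) = (sqrt(-3 + 40)/2 - 94)*(-137) = (sqrt(37)/2 - 94)*(-137) = (-94 + sqrt(37)/2)*(-137) = 12878 - 137*sqrt(37)/2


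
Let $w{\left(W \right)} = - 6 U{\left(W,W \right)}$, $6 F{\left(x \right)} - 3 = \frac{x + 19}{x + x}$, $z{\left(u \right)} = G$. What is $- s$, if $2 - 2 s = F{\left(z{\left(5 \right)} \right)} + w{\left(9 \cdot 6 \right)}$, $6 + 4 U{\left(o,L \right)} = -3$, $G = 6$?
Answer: $\frac{889}{144} \approx 6.1736$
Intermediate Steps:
$z{\left(u \right)} = 6$
$U{\left(o,L \right)} = - \frac{9}{4}$ ($U{\left(o,L \right)} = - \frac{3}{2} + \frac{1}{4} \left(-3\right) = - \frac{3}{2} - \frac{3}{4} = - \frac{9}{4}$)
$F{\left(x \right)} = \frac{1}{2} + \frac{19 + x}{12 x}$ ($F{\left(x \right)} = \frac{1}{2} + \frac{\left(x + 19\right) \frac{1}{x + x}}{6} = \frac{1}{2} + \frac{\left(19 + x\right) \frac{1}{2 x}}{6} = \frac{1}{2} + \frac{\frac{1}{2} \frac{1}{x} \left(19 + x\right)}{6} = \frac{1}{2} + \frac{19 + x}{12 x}$)
$w{\left(W \right)} = \frac{27}{2}$ ($w{\left(W \right)} = \left(-6\right) \left(- \frac{9}{4}\right) = \frac{27}{2}$)
$s = - \frac{889}{144}$ ($s = 1 - \frac{\frac{19 + 7 \cdot 6}{12 \cdot 6} + \frac{27}{2}}{2} = 1 - \frac{\frac{1}{12} \cdot \frac{1}{6} \left(19 + 42\right) + \frac{27}{2}}{2} = 1 - \frac{\frac{1}{12} \cdot \frac{1}{6} \cdot 61 + \frac{27}{2}}{2} = 1 - \frac{\frac{61}{72} + \frac{27}{2}}{2} = 1 - \frac{1033}{144} = - \frac{889}{144} \approx -6.1736$)
$- s = \left(-1\right) \left(- \frac{889}{144}\right) = \frac{889}{144}$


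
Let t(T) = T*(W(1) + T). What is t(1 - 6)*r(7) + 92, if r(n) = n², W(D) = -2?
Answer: 1807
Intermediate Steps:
t(T) = T*(-2 + T)
t(1 - 6)*r(7) + 92 = ((1 - 6)*(-2 + (1 - 6)))*7² + 92 = -5*(-2 - 5)*49 + 92 = -5*(-7)*49 + 92 = 35*49 + 92 = 1715 + 92 = 1807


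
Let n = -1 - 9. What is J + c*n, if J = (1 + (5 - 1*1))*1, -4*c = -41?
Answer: -195/2 ≈ -97.500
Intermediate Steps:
n = -10
c = 41/4 (c = -¼*(-41) = 41/4 ≈ 10.250)
J = 5 (J = (1 + (5 - 1))*1 = (1 + 4)*1 = 5*1 = 5)
J + c*n = 5 + (41/4)*(-10) = 5 - 205/2 = -195/2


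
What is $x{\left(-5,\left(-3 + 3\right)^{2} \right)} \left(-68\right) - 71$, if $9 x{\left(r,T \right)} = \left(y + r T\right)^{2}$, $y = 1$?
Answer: $- \frac{707}{9} \approx -78.556$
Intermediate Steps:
$x{\left(r,T \right)} = \frac{\left(1 + T r\right)^{2}}{9}$ ($x{\left(r,T \right)} = \frac{\left(1 + r T\right)^{2}}{9} = \frac{\left(1 + T r\right)^{2}}{9}$)
$x{\left(-5,\left(-3 + 3\right)^{2} \right)} \left(-68\right) - 71 = \frac{\left(1 + \left(-3 + 3\right)^{2} \left(-5\right)\right)^{2}}{9} \left(-68\right) - 71 = \frac{\left(1 + 0^{2} \left(-5\right)\right)^{2}}{9} \left(-68\right) - 71 = \frac{\left(1 + 0 \left(-5\right)\right)^{2}}{9} \left(-68\right) - 71 = \frac{\left(1 + 0\right)^{2}}{9} \left(-68\right) - 71 = \frac{1^{2}}{9} \left(-68\right) - 71 = \frac{1}{9} \cdot 1 \left(-68\right) - 71 = \frac{1}{9} \left(-68\right) - 71 = - \frac{68}{9} - 71 = - \frac{707}{9}$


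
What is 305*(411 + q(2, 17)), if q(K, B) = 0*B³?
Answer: 125355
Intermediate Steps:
q(K, B) = 0
305*(411 + q(2, 17)) = 305*(411 + 0) = 305*411 = 125355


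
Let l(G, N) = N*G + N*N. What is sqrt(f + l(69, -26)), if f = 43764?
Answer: sqrt(42646) ≈ 206.51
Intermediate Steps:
l(G, N) = N**2 + G*N (l(G, N) = G*N + N**2 = N**2 + G*N)
sqrt(f + l(69, -26)) = sqrt(43764 - 26*(69 - 26)) = sqrt(43764 - 26*43) = sqrt(43764 - 1118) = sqrt(42646)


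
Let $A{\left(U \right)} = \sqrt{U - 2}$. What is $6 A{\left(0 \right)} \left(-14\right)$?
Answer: $- 84 i \sqrt{2} \approx - 118.79 i$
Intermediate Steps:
$A{\left(U \right)} = \sqrt{-2 + U}$
$6 A{\left(0 \right)} \left(-14\right) = 6 \sqrt{-2 + 0} \left(-14\right) = 6 \sqrt{-2} \left(-14\right) = 6 i \sqrt{2} \left(-14\right) = - 84 i \sqrt{2}$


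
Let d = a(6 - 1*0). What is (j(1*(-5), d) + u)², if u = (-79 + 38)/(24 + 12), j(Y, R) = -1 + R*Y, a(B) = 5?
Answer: 954529/1296 ≈ 736.52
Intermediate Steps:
d = 5
u = -41/36 ≈ -1.1389
(j(1*(-5), d) + u)² = ((-1 + 5*(1*(-5))) - 41/36)² = ((-1 + 5*(-5)) - 41/36)² = ((-1 - 25) - 41/36)² = (-26 - 41/36)² = (-977/36)² = 954529/1296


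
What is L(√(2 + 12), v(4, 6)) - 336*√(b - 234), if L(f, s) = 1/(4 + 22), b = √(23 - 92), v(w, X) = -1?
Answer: 1/26 - 336*√(-234 + I*√69) ≈ -91.175 - 5140.6*I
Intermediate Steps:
b = I*√69 (b = √(-69) = I*√69 ≈ 8.3066*I)
L(f, s) = 1/26
L(√(2 + 12), v(4, 6)) - 336*√(b - 234) = 1/26 - 336*√(I*√69 - 234) = 1/26 - 336*√(-234 + I*√69)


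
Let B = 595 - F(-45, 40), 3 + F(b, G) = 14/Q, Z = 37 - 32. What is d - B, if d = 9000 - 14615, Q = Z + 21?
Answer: -80762/13 ≈ -6212.5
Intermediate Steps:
Z = 5
Q = 26 (Q = 5 + 21 = 26)
d = -5615
F(b, G) = -32/13 (F(b, G) = -3 + 14/26 = -3 + 14*(1/26) = -3 + 7/13 = -32/13)
B = 7767/13 (B = 595 - 1*(-32/13) = 595 + 32/13 = 7767/13 ≈ 597.46)
d - B = -5615 - 1*7767/13 = -5615 - 7767/13 = -80762/13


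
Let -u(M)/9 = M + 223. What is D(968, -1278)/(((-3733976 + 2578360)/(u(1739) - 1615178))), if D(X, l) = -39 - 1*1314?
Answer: -50209707/26264 ≈ -1911.7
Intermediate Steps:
u(M) = -2007 - 9*M (u(M) = -9*(M + 223) = -9*(223 + M) = -2007 - 9*M)
D(X, l) = -1353 (D(X, l) = -39 - 1314 = -1353)
D(968, -1278)/(((-3733976 + 2578360)/(u(1739) - 1615178))) = -1353*((-2007 - 9*1739) - 1615178)/(-3733976 + 2578360) = -1353/((-1155616/((-2007 - 15651) - 1615178))) = -1353/((-1155616/(-17658 - 1615178))) = -1353/((-1155616/(-1632836))) = -1353/((-1155616*(-1/1632836))) = -1353/288904/408209 = -1353*408209/288904 = -50209707/26264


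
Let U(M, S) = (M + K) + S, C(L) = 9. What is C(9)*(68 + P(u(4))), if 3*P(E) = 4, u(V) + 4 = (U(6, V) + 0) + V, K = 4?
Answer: 624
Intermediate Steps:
U(M, S) = 4 + M + S (U(M, S) = (M + 4) + S = (4 + M) + S = 4 + M + S)
u(V) = 6 + 2*V (u(V) = -4 + (((4 + 6 + V) + 0) + V) = -4 + (((10 + V) + 0) + V) = -4 + ((10 + V) + V) = -4 + (10 + 2*V) = 6 + 2*V)
P(E) = 4/3 (P(E) = (⅓)*4 = 4/3)
C(9)*(68 + P(u(4))) = 9*(68 + 4/3) = 9*(208/3) = 624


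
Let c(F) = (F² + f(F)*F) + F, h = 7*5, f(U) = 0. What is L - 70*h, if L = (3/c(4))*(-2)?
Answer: -24503/10 ≈ -2450.3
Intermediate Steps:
h = 35
c(F) = F + F² (c(F) = (F² + 0*F) + F = (F² + 0) + F = F² + F = F + F²)
L = -3/10 (L = (3/((4*(1 + 4))))*(-2) = (3/((4*5)))*(-2) = (3/20)*(-2) = -3/10 ≈ -0.30000)
L - 70*h = -3/10 - 70*35 = -3/10 - 2450 = -24503/10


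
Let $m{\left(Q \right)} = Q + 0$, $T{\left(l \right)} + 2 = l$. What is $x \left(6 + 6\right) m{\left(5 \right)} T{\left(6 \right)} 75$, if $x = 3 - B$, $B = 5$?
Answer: $-36000$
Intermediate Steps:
$x = -2$ ($x = 3 - 5 = -2$)
$T{\left(l \right)} = -2 + l$
$m{\left(Q \right)} = Q$
$x \left(6 + 6\right) m{\left(5 \right)} T{\left(6 \right)} 75 = - 2 \left(6 + 6\right) 5 \left(-2 + 6\right) 75 = \left(-2\right) 12 \cdot 5 \cdot 4 \cdot 75 = \left(-24\right) 5 \cdot 4 \cdot 75 = \left(-120\right) 4 \cdot 75 = \left(-480\right) 75 = -36000$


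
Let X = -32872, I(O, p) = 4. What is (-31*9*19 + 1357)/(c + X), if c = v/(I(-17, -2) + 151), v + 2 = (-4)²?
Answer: 305660/2547573 ≈ 0.11998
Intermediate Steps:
v = 14 (v = -2 + (-4)² = -2 + 16 = 14)
c = 14/155 (c = 14/(4 + 151) = 14/155 ≈ 0.090323)
(-31*9*19 + 1357)/(c + X) = (-31*9*19 + 1357)/(14/155 - 32872) = (-279*19 + 1357)/(-5095146/155) = (-5301 + 1357)*(-155/5095146) = -3944*(-155/5095146) = 305660/2547573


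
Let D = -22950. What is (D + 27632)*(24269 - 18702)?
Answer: 26064694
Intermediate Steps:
(D + 27632)*(24269 - 18702) = (-22950 + 27632)*(24269 - 18702) = 4682*5567 = 26064694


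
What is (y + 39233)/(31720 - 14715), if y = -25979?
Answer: 13254/17005 ≈ 0.77942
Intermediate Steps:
(y + 39233)/(31720 - 14715) = (-25979 + 39233)/(31720 - 14715) = 13254/17005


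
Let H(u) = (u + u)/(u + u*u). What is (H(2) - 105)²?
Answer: 97969/9 ≈ 10885.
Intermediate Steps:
H(u) = 2*u/(u + u²) (H(u) = (2*u)/(u + u²) = 2*u/(u + u²))
(H(2) - 105)² = (2/(1 + 2) - 105)² = (2/3 - 105)² = (2*(⅓) - 105)² = (⅔ - 105)² = (-313/3)² = 97969/9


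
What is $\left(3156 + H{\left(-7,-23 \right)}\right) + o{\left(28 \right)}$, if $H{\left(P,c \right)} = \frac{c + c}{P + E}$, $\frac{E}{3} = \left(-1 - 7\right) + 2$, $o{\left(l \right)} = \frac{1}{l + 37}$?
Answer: $\frac{1026303}{325} \approx 3157.9$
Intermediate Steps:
$o{\left(l \right)} = \frac{1}{37 + l}$
$E = -18$ ($E = 3 \left(\left(-1 - 7\right) + 2\right) = 3 \left(-8 + 2\right) = 3 \left(-6\right) = -18$)
$H{\left(P,c \right)} = \frac{2 c}{-18 + P}$ ($H{\left(P,c \right)} = \frac{c + c}{P - 18} = \frac{2 c}{-18 + P}$)
$\left(3156 + H{\left(-7,-23 \right)}\right) + o{\left(28 \right)} = \left(3156 + 2 \left(-23\right) \frac{1}{-18 - 7}\right) + \frac{1}{37 + 28} = \left(3156 + 2 \left(-23\right) \frac{1}{-25}\right) + \frac{1}{65} = \left(3156 + 2 \left(-23\right) \left(- \frac{1}{25}\right)\right) + \frac{1}{65} = \left(3156 + \frac{46}{25}\right) + \frac{1}{65} = \frac{78946}{25} + \frac{1}{65} = \frac{1026303}{325}$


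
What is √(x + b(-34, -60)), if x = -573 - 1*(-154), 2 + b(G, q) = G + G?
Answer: I*√489 ≈ 22.113*I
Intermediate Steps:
b(G, q) = -2 + 2*G (b(G, q) = -2 + (G + G) = -2 + 2*G)
x = -419 (x = -573 + 154 = -419)
√(x + b(-34, -60)) = √(-419 + (-2 + 2*(-34))) = √(-419 + (-2 - 68)) = √(-419 - 70) = √(-489) = I*√489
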